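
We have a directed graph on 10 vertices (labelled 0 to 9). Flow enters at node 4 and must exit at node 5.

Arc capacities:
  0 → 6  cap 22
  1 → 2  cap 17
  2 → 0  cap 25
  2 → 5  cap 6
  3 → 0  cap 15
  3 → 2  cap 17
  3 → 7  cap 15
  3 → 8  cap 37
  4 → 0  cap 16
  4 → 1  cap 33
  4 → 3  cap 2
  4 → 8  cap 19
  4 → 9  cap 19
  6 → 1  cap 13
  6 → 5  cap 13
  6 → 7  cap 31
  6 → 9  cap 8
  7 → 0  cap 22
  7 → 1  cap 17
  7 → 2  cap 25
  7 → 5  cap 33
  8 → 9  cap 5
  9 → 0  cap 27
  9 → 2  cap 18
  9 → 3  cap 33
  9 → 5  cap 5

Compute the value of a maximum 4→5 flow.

augment #1: 4→9→5 bottleneck 5, total now 5
augment #2: 4→0→6→5 bottleneck 13, total now 18
augment #3: 4→1→2→5 bottleneck 6, total now 24
augment #4: 4→3→7→5 bottleneck 2, total now 26
augment #5: 4→0→6→7→5 bottleneck 3, total now 29
augment #6: 4→9→3→7→5 bottleneck 13, total now 42
augment #7: 4→9→0→6→7→5 bottleneck 1, total now 43
augment #8: 4→1→2→0→6→7→5 bottleneck 5, total now 48

Maximum flow value: 48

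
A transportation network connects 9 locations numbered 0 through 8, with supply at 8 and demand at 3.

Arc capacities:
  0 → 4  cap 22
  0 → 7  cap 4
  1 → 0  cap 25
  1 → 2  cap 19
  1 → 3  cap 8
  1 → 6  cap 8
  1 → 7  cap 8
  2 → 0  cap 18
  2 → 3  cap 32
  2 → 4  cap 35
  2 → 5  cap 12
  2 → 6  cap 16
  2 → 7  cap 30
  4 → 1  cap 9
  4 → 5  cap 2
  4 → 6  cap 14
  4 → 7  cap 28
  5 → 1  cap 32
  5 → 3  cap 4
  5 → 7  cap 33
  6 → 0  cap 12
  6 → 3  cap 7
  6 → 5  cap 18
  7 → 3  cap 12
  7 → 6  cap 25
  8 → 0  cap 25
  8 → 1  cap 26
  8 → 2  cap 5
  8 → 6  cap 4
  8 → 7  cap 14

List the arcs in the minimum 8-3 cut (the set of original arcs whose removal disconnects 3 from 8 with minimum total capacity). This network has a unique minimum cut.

augment #1: 8→1→3 push 8
augment #2: 8→2→3 push 5
augment #3: 8→6→3 push 4
augment #4: 8→7→3 push 12
augment #5: 8→1→2→3 push 18
augment #6: 8→7→6→3 push 2
augment #7: 8→0→4→5→3 push 2
augment #8: 8→0→4→6→3 push 1
augment #9: 8→0→4→1→2→3 push 1
augment #10: 8→0→4→6→5→3 push 2
max flow = 55; residual-reachable set from 8 gives S-side
cut edges (S→T): {(1,2), (1,3), (5,3), (6,3), (7,3), (8,2)} total cap 55

Min-cut arcs: {(1,2), (1,3), (5,3), (6,3), (7,3), (8,2)} (total capacity 55)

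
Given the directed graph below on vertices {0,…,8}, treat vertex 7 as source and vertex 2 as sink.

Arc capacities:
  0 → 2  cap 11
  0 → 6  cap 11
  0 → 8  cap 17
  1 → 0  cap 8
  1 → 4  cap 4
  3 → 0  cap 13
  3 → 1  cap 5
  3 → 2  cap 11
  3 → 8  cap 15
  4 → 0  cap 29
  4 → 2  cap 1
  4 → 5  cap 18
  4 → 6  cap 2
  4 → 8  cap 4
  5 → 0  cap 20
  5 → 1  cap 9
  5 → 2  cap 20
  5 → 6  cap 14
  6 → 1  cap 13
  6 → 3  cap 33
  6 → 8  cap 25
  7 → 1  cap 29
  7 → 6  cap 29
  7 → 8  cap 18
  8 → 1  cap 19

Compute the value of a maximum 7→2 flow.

Maximum flow value: 26

augment #1: 7→1→0→2 bottleneck 8, total now 8
augment #2: 7→1→4→2 bottleneck 1, total now 9
augment #3: 7→6→3→2 bottleneck 11, total now 20
augment #4: 7→1→4→0→2 bottleneck 3, total now 23
augment #5: 7→6→3→0→4→5→2 bottleneck 3, total now 26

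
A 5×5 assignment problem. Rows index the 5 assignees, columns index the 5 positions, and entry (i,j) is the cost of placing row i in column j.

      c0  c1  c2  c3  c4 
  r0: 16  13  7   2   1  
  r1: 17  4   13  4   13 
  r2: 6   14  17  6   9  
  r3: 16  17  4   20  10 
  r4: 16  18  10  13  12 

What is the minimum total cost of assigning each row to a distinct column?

one of 2 optimal assignments: row0→col3 (cost 2), row1→col1 (cost 4), row2→col0 (cost 6), row3→col2 (cost 4), row4→col4 (cost 12)
total = 2 + 4 + 6 + 4 + 12 = 28

Minimum assignment cost: 28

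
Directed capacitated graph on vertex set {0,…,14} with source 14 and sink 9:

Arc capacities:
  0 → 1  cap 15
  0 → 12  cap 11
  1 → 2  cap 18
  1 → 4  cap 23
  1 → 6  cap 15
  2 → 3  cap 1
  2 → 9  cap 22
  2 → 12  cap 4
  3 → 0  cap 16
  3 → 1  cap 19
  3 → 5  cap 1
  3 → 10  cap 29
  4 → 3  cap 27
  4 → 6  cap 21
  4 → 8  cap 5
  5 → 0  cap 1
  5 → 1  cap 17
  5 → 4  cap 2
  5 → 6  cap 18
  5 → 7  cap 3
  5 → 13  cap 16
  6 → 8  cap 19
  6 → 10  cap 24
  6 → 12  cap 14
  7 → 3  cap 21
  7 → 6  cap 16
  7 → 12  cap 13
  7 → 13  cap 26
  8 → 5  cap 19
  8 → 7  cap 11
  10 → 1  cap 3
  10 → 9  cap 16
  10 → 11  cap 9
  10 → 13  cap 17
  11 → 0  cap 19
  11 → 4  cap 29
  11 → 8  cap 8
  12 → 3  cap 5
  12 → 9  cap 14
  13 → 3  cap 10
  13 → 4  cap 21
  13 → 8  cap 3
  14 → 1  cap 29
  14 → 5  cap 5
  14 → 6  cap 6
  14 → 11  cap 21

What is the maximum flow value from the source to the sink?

augment #1: 14→1→2→9 bottleneck 18, total now 18
augment #2: 14→6→10→9 bottleneck 6, total now 24
augment #3: 14→1→6→10→9 bottleneck 10, total now 34
augment #4: 14→1→6→12→9 bottleneck 1, total now 35
augment #5: 14→5→0→12→9 bottleneck 1, total now 36
augment #6: 14→5→6→12→9 bottleneck 4, total now 40
augment #7: 14→11→0→12→9 bottleneck 8, total now 48

Maximum flow value: 48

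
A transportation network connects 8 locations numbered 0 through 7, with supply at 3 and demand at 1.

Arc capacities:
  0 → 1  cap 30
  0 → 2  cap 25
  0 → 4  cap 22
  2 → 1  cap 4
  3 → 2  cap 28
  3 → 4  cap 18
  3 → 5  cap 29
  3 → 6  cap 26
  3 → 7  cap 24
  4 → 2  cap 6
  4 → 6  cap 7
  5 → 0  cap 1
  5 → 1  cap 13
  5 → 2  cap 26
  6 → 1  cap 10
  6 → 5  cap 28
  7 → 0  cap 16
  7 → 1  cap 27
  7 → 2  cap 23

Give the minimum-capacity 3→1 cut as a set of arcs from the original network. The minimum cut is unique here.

augment #1: 3→2→1 push 4
augment #2: 3→5→1 push 13
augment #3: 3→6→1 push 10
augment #4: 3→7→1 push 24
augment #5: 3→5→0→1 push 1
max flow = 52; residual-reachable set from 3 gives S-side
cut edges (S→T): {(2,1), (3,7), (5,0), (5,1), (6,1)} total cap 52

Min-cut arcs: {(2,1), (3,7), (5,0), (5,1), (6,1)} (total capacity 52)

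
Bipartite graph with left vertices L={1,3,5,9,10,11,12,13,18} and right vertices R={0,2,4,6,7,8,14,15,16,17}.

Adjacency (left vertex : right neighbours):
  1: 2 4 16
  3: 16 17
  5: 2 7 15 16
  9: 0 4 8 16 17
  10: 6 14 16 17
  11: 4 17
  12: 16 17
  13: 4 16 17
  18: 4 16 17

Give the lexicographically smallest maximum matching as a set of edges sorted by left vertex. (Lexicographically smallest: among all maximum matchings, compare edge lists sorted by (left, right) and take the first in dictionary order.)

Lex-smallest maximum matching: {(1,2), (3,16), (5,7), (9,0), (10,6), (11,4), (12,17)}

|M| = 7 (so the lex-smallest maximum matching has 7 edges)
process left vertices in ascending order; for each, take the smallest-labelled available neighbour that still permits 7 edges overall, or leave it unmatched if none does
lex-smallest matching: {1-2, 3-16, 5-7, 9-0, 10-6, 11-4, 12-17}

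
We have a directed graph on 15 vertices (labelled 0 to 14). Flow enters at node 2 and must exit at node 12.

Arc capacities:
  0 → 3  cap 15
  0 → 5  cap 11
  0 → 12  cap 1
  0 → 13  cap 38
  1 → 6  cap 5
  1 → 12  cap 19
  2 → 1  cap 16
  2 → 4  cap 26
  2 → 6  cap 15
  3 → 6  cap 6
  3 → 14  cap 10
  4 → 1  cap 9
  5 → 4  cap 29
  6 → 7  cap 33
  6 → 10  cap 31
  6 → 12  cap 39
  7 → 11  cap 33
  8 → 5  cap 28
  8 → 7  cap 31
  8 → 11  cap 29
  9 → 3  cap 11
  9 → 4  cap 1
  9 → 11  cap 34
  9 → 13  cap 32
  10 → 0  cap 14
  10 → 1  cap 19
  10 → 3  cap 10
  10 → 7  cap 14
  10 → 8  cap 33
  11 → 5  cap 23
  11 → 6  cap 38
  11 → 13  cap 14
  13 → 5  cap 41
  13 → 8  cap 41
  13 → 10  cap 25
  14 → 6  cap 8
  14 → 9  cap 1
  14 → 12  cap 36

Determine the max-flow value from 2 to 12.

Maximum flow value: 39

augment #1: 2→1→12 bottleneck 16, total now 16
augment #2: 2→6→12 bottleneck 15, total now 31
augment #3: 2→4→1→12 bottleneck 3, total now 34
augment #4: 2→4→1→6→12 bottleneck 5, total now 39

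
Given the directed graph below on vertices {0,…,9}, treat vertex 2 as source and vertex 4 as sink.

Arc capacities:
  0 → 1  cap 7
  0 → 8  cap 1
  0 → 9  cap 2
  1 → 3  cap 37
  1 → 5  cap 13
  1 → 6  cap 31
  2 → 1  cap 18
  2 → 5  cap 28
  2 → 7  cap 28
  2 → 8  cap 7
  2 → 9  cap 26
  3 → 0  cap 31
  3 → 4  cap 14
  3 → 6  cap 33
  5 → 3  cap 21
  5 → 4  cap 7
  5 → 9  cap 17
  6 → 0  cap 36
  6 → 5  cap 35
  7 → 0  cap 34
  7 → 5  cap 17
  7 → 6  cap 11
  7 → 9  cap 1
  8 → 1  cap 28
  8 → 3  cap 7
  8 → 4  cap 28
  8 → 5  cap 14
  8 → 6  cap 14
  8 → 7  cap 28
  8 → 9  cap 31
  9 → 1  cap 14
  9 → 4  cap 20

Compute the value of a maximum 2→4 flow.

Maximum flow value: 49

augment #1: 2→5→4 bottleneck 7, total now 7
augment #2: 2→8→4 bottleneck 7, total now 14
augment #3: 2→9→4 bottleneck 20, total now 34
augment #4: 2→1→3→4 bottleneck 14, total now 48
augment #5: 2→7→0→8→4 bottleneck 1, total now 49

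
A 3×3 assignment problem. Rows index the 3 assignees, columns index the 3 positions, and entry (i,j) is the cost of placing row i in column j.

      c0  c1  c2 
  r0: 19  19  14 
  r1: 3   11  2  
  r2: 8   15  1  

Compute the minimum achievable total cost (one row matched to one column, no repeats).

optimal assignment: row0→col1 (cost 19), row1→col0 (cost 3), row2→col2 (cost 1)
total = 19 + 3 + 1 = 23

Minimum assignment cost: 23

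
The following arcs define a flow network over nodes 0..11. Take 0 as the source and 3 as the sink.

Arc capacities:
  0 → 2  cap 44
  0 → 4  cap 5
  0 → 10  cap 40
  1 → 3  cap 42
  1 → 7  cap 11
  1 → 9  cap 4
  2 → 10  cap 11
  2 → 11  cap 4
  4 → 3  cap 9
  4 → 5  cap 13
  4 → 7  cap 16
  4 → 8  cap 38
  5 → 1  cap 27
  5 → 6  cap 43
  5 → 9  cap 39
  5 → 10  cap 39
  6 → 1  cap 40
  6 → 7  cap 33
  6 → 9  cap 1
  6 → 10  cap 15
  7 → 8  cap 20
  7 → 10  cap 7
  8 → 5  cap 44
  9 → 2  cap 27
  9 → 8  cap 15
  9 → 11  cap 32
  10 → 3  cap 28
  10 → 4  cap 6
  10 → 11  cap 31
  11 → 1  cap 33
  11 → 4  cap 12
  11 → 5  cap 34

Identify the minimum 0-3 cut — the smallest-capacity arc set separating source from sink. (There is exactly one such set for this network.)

augment #1: 0→4→3 push 5
augment #2: 0→10→3 push 28
augment #3: 0→10→4→3 push 4
augment #4: 0→2→11→1→3 push 4
augment #5: 0→10→11→1→3 push 8
augment #6: 0→2→10→11→1→3 push 11
max flow = 60; residual-reachable set from 0 gives S-side
cut edges (S→T): {(0,4), (0,10), (2,10), (2,11)} total cap 60

Min-cut arcs: {(0,4), (0,10), (2,10), (2,11)} (total capacity 60)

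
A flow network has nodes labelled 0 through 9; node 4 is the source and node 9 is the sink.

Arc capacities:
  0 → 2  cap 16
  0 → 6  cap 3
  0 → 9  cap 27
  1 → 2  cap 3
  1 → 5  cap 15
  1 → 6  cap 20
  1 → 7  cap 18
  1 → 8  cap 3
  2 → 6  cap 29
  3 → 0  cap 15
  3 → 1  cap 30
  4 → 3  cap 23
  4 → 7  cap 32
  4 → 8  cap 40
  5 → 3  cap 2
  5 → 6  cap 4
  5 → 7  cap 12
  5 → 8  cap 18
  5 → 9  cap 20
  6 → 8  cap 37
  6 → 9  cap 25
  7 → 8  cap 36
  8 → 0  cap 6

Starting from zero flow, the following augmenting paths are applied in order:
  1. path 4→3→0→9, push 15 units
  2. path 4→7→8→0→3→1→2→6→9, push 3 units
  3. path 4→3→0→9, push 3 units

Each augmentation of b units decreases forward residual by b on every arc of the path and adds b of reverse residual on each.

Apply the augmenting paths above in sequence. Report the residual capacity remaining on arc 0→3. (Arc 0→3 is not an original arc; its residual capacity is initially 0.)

Residual capacity of (0,3): 15

after path 1 (4→3→0→9, push 15): res(0,3)=15
after path 2 (4→7→8→0→3→1→2→6→9, push 3): res(0,3)=12
after path 3 (4→3→0→9, push 3): res(0,3)=15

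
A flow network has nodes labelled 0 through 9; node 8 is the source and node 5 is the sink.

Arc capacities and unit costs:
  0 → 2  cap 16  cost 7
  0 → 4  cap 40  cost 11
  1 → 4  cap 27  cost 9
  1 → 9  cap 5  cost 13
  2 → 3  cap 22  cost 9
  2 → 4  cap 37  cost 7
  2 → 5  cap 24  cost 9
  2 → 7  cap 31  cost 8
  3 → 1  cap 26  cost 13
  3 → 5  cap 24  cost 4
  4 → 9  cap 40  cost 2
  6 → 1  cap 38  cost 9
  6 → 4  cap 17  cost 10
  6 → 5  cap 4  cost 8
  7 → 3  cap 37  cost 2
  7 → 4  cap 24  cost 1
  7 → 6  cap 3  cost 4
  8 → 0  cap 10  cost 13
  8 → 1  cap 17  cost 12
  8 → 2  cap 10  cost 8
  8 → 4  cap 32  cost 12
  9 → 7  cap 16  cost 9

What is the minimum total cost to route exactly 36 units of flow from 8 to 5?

shortest-cost path #1: 8→2→5 push 10 @ unit cost 17 (adds 170)
shortest-cost path #2: 8→0→2→5 push 10 @ unit cost 29 (adds 290)
shortest-cost path #3: 8→4→9→7→3→5 push 16 @ unit cost 29 (adds 464)
total cost = 924

Minimum cost for 36 units: 924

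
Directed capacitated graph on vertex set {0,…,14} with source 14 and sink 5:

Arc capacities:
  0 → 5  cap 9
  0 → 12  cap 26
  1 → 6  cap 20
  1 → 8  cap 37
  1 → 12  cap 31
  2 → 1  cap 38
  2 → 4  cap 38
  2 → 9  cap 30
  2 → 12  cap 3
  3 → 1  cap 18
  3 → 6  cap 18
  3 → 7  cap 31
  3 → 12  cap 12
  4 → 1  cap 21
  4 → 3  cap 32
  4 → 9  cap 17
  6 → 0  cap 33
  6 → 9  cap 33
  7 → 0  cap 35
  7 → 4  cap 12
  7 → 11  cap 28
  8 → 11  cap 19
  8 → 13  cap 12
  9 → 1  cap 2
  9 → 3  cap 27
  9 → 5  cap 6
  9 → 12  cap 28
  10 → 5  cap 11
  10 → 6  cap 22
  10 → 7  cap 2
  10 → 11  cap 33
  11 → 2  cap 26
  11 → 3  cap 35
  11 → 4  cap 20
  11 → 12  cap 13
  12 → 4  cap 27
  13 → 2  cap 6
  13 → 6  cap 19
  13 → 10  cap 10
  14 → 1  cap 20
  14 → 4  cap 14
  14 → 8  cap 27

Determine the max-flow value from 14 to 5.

Maximum flow value: 25

augment #1: 14→4→9→5 bottleneck 6, total now 6
augment #2: 14→1→6→0→5 bottleneck 9, total now 15
augment #3: 14→8→13→10→5 bottleneck 10, total now 25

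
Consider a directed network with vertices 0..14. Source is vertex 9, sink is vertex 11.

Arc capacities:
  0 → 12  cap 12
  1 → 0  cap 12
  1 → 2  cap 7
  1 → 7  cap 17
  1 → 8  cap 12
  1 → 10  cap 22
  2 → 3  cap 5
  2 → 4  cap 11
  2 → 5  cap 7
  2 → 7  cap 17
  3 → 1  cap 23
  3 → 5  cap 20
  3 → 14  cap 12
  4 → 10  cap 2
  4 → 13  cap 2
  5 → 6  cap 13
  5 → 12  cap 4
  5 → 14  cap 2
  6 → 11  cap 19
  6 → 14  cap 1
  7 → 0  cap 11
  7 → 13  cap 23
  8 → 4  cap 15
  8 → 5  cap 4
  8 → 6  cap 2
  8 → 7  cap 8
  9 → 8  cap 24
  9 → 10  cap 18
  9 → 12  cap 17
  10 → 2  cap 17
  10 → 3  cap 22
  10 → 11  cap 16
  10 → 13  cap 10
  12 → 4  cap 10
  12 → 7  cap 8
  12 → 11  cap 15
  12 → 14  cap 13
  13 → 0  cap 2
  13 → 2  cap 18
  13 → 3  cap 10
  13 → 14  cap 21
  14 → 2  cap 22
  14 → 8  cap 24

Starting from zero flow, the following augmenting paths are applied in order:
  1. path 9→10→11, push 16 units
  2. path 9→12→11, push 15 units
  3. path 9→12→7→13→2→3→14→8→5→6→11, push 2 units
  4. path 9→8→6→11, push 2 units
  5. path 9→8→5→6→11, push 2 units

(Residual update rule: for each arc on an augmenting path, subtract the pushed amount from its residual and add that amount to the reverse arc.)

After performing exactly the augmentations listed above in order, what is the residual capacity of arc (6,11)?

after path 1 (9→10→11, push 16): res(6,11)=19
after path 2 (9→12→11, push 15): res(6,11)=19
after path 3 (9→12→7→13→2→3→14→8→5→6→11, push 2): res(6,11)=17
after path 4 (9→8→6→11, push 2): res(6,11)=15
after path 5 (9→8→5→6→11, push 2): res(6,11)=13

Residual capacity of (6,11): 13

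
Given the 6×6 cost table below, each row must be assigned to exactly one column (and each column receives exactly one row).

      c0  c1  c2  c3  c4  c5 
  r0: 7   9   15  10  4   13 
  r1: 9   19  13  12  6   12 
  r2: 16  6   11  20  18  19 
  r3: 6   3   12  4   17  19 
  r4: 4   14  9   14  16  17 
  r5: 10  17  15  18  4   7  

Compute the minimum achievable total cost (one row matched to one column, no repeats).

Minimum assignment cost: 38

optimal assignment: row0→col4 (cost 4), row1→col2 (cost 13), row2→col1 (cost 6), row3→col3 (cost 4), row4→col0 (cost 4), row5→col5 (cost 7)
total = 4 + 13 + 6 + 4 + 4 + 7 = 38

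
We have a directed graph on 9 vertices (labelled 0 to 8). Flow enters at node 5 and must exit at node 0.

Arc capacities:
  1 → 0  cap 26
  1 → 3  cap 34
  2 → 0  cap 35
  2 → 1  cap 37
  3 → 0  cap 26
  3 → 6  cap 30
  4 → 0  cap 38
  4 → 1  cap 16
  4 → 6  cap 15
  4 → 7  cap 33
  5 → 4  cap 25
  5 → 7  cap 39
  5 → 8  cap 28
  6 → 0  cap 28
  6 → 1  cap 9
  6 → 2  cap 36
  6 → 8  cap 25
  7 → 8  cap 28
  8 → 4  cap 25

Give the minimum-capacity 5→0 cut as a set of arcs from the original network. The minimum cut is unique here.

augment #1: 5→4→0 push 25
augment #2: 5→8→4→0 push 13
augment #3: 5→8→4→1→0 push 12
max flow = 50; residual-reachable set from 5 gives S-side
cut edges (S→T): {(5,4), (8,4)} total cap 50

Min-cut arcs: {(5,4), (8,4)} (total capacity 50)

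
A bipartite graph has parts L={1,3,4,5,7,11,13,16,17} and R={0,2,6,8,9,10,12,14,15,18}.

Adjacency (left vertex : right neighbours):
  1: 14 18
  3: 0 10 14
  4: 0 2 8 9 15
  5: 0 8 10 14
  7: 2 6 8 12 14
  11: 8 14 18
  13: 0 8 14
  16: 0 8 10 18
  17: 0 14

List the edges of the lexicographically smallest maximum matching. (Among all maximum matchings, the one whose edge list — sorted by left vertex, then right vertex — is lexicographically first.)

Lex-smallest maximum matching: {(1,14), (3,0), (4,2), (5,8), (7,6), (11,18), (16,10)}

|M| = 7 (so the lex-smallest maximum matching has 7 edges)
process left vertices in ascending order; for each, take the smallest-labelled available neighbour that still permits 7 edges overall, or leave it unmatched if none does
lex-smallest matching: {1-14, 3-0, 4-2, 5-8, 7-6, 11-18, 16-10}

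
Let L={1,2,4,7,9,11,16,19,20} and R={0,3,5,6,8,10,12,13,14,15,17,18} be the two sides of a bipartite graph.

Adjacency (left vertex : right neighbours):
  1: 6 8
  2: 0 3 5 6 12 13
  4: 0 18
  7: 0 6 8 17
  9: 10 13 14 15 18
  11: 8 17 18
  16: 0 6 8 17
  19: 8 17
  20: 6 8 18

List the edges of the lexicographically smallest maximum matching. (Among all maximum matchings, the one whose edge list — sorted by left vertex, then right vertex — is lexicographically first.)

|M| = 7 (so the lex-smallest maximum matching has 7 edges)
process left vertices in ascending order; for each, take the smallest-labelled available neighbour that still permits 7 edges overall, or leave it unmatched if none does
lex-smallest matching: {1-6, 2-3, 4-0, 7-8, 9-10, 11-17, 20-18}

Lex-smallest maximum matching: {(1,6), (2,3), (4,0), (7,8), (9,10), (11,17), (20,18)}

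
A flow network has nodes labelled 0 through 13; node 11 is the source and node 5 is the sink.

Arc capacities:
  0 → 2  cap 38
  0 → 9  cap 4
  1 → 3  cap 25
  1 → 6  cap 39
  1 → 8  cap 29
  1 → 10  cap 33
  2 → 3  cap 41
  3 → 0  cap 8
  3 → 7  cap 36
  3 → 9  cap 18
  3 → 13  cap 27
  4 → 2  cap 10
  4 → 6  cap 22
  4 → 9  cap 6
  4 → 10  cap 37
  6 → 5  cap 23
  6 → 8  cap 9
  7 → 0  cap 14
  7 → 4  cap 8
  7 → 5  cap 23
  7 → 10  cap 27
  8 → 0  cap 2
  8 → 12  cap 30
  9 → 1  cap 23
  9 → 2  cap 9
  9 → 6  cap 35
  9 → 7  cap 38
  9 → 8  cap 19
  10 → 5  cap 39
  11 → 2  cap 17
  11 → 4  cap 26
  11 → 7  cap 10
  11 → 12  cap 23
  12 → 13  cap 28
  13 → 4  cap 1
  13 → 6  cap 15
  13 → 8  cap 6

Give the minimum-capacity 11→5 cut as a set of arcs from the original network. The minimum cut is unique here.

augment #1: 11→7→5 push 10
augment #2: 11→4→6→5 push 22
augment #3: 11→4→10→5 push 4
augment #4: 11→2→3→7→5 push 13
augment #5: 11→12→13→6→5 push 1
augment #6: 11→2→3→7→10→5 push 4
augment #7: 11→12→13→4→10→5 push 1
augment #8: 11→12→13→6→4→10→5 push 14
augment #9: 11→12→13→8→0→9→1→10→5 push 2
max flow = 71; residual-reachable set from 11 gives S-side
cut edges (S→T): {(8,0), (11,2), (11,4), (11,7), (13,4), (13,6)} total cap 71

Min-cut arcs: {(8,0), (11,2), (11,4), (11,7), (13,4), (13,6)} (total capacity 71)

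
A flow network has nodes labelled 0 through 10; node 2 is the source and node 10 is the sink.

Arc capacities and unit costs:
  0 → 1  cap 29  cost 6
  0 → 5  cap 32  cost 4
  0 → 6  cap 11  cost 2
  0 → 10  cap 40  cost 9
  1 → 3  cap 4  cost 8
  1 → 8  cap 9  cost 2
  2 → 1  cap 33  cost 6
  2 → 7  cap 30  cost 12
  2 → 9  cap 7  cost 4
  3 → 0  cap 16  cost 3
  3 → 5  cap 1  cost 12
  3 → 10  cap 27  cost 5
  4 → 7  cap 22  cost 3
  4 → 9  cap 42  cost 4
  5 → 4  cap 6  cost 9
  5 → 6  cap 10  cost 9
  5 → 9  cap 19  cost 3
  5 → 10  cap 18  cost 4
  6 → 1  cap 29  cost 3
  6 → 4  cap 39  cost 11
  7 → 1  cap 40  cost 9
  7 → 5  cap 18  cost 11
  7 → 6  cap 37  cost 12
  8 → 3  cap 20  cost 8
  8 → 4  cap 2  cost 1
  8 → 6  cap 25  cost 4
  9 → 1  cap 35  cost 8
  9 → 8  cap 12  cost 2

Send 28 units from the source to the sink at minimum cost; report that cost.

shortest-cost path #1: 2→1→3→10 push 4 @ unit cost 19 (adds 76)
shortest-cost path #2: 2→9→8→3→10 push 7 @ unit cost 19 (adds 133)
shortest-cost path #3: 2→1→8→3→10 push 9 @ unit cost 21 (adds 189)
shortest-cost path #4: 2→7→5→10 push 8 @ unit cost 27 (adds 216)
total cost = 614

Minimum cost for 28 units: 614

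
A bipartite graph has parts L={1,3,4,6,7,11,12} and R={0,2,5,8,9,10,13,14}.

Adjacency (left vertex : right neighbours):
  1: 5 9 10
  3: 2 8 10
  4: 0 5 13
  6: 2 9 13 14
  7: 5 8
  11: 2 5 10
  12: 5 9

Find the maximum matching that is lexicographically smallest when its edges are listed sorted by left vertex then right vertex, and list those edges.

|M| = 7 (so the lex-smallest maximum matching has 7 edges)
process left vertices in ascending order; for each, take the smallest-labelled available neighbour that still permits 7 edges overall, or leave it unmatched if none does
lex-smallest matching: {1-5, 3-2, 4-0, 6-13, 7-8, 11-10, 12-9}

Lex-smallest maximum matching: {(1,5), (3,2), (4,0), (6,13), (7,8), (11,10), (12,9)}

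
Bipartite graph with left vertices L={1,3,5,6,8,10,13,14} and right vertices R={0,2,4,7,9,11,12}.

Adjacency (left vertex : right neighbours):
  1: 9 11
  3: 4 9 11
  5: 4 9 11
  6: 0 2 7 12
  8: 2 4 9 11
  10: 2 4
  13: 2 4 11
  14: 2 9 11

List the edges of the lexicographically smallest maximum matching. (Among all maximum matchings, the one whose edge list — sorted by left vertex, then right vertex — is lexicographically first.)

|M| = 5 (so the lex-smallest maximum matching has 5 edges)
process left vertices in ascending order; for each, take the smallest-labelled available neighbour that still permits 5 edges overall, or leave it unmatched if none does
lex-smallest matching: {1-9, 3-4, 5-11, 6-0, 8-2}

Lex-smallest maximum matching: {(1,9), (3,4), (5,11), (6,0), (8,2)}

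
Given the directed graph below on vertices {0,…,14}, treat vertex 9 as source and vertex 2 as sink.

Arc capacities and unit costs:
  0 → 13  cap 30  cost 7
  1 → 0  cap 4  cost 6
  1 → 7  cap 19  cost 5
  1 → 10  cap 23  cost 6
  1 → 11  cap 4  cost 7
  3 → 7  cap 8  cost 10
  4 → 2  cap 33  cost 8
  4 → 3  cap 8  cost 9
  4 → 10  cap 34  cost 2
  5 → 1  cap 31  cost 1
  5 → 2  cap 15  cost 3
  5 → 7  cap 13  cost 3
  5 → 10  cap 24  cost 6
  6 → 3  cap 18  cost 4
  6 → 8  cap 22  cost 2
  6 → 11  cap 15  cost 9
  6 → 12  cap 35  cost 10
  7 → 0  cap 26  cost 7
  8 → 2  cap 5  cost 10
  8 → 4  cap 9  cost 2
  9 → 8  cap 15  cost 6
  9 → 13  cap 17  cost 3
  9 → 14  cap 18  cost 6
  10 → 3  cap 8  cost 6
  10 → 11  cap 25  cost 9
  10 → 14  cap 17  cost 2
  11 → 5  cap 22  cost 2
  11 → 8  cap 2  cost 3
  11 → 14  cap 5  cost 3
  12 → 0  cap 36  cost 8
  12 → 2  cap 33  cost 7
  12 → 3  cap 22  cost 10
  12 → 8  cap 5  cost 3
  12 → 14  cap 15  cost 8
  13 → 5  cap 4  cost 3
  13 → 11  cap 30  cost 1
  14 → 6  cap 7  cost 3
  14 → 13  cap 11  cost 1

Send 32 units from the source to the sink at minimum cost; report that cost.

shortest-cost path #1: 9→13→5→2 push 4 @ unit cost 9 (adds 36)
shortest-cost path #2: 9→13→11→5→2 push 11 @ unit cost 9 (adds 99)
shortest-cost path #3: 9→8→2 push 5 @ unit cost 16 (adds 80)
shortest-cost path #4: 9→8→4→2 push 9 @ unit cost 16 (adds 144)
shortest-cost path #5: 9→14→6→12→2 push 3 @ unit cost 26 (adds 78)
total cost = 437

Minimum cost for 32 units: 437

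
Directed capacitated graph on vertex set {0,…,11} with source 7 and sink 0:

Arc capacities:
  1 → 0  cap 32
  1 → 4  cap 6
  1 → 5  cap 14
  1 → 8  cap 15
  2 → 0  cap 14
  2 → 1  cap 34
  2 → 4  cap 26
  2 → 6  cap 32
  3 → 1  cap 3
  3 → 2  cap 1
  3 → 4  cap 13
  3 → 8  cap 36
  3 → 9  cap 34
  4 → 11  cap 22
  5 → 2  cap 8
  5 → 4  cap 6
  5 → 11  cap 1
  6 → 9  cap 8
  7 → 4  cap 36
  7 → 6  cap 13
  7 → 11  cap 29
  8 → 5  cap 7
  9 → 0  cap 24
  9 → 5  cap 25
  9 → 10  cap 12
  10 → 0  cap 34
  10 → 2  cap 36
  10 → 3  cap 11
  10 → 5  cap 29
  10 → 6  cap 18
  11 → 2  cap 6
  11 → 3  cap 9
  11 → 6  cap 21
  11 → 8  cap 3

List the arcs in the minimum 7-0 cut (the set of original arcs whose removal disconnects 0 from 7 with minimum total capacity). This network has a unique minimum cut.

Min-cut arcs: {(6,9), (11,2), (11,3), (11,8)} (total capacity 26)

augment #1: 7→6→9→0 push 8
augment #2: 7→11→2→0 push 6
augment #3: 7→11→3→1→0 push 3
augment #4: 7→11→3→2→0 push 1
augment #5: 7→11→3→9→0 push 5
augment #6: 7→11→8→5→2→0 push 3
max flow = 26; residual-reachable set from 7 gives S-side
cut edges (S→T): {(6,9), (11,2), (11,3), (11,8)} total cap 26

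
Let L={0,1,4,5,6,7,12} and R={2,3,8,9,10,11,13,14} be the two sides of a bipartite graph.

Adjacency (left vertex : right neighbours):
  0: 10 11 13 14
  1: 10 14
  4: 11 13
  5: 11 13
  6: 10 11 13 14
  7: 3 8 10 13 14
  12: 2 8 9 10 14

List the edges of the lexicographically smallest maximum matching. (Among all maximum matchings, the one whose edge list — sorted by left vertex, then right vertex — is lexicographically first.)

Lex-smallest maximum matching: {(0,10), (1,14), (4,11), (5,13), (7,3), (12,2)}

|M| = 6 (so the lex-smallest maximum matching has 6 edges)
process left vertices in ascending order; for each, take the smallest-labelled available neighbour that still permits 6 edges overall, or leave it unmatched if none does
lex-smallest matching: {0-10, 1-14, 4-11, 5-13, 7-3, 12-2}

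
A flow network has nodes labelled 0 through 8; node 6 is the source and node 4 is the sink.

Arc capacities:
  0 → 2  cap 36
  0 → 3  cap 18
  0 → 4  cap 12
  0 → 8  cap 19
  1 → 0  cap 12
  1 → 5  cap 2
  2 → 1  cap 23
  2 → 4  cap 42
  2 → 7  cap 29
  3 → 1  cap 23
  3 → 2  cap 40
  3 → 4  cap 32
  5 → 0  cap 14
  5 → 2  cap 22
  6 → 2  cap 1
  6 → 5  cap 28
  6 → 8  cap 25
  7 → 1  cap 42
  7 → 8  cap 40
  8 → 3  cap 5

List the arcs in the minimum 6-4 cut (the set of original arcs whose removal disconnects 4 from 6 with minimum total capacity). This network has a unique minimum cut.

Min-cut arcs: {(6,2), (6,5), (8,3)} (total capacity 34)

augment #1: 6→2→4 push 1
augment #2: 6→5→0→4 push 12
augment #3: 6→5→2→4 push 16
augment #4: 6→8→3→4 push 5
max flow = 34; residual-reachable set from 6 gives S-side
cut edges (S→T): {(6,2), (6,5), (8,3)} total cap 34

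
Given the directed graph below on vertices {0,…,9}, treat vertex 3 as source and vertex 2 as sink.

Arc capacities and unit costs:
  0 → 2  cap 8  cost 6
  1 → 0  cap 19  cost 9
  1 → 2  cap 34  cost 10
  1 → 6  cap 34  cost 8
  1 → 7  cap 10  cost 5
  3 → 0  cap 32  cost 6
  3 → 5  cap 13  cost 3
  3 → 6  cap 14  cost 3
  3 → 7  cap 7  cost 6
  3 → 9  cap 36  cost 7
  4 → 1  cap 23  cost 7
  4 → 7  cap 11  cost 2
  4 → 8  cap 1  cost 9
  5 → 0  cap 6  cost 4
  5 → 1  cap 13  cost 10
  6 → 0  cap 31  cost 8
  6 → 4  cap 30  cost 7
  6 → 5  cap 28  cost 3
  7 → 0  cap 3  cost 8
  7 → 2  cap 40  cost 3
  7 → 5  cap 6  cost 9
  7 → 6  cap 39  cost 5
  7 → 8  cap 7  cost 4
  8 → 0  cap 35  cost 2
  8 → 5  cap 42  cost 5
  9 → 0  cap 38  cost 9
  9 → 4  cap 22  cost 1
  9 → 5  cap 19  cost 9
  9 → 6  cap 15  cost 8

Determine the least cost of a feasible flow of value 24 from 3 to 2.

Minimum cost for 24 units: 276

shortest-cost path #1: 3→7→2 push 7 @ unit cost 9 (adds 63)
shortest-cost path #2: 3→0→2 push 8 @ unit cost 12 (adds 96)
shortest-cost path #3: 3→9→4→7→2 push 9 @ unit cost 13 (adds 117)
total cost = 276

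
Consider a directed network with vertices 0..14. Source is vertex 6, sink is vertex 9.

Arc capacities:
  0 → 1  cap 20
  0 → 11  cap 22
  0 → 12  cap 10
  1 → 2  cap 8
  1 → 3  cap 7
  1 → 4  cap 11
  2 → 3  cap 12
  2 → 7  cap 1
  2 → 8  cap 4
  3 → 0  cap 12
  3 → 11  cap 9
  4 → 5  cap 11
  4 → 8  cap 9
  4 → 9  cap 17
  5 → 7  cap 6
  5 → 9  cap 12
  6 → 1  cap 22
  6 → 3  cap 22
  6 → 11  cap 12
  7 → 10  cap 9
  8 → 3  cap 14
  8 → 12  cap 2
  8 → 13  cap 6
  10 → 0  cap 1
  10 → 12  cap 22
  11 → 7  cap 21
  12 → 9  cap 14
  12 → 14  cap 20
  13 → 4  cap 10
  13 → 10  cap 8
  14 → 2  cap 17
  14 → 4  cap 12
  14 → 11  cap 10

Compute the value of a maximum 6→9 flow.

Maximum flow value: 34

augment #1: 6→1→4→9 bottleneck 11, total now 11
augment #2: 6→3→0→12→9 bottleneck 10, total now 21
augment #3: 6→1→2→8→12→9 bottleneck 2, total now 23
augment #4: 6→11→7→10→12→9 bottleneck 2, total now 25
augment #5: 6→1→2→8→13→4→9 bottleneck 2, total now 27
augment #6: 6→11→7→10→12→14→4→9 bottleneck 4, total now 31
augment #7: 6→11→7→10→12→14→4→5→9 bottleneck 3, total now 34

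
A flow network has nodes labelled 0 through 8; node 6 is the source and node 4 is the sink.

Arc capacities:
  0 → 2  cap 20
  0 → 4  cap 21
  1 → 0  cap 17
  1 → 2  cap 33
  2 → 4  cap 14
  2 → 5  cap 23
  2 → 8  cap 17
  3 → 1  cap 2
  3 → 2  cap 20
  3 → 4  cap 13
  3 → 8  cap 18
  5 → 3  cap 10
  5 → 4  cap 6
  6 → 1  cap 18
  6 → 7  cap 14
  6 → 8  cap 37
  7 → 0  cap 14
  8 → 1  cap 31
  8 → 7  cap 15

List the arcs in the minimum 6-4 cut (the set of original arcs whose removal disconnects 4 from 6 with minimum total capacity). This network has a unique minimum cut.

Min-cut arcs: {(0,4), (2,4), (5,3), (5,4)} (total capacity 51)

augment #1: 6→1→0→4 push 17
augment #2: 6→1→2→4 push 1
augment #3: 6→7→0→4 push 4
augment #4: 6→7→0→2→4 push 10
augment #5: 6→8→1→2→4 push 3
augment #6: 6→8→1→2→5→4 push 6
augment #7: 6→8→1→2→5→3→4 push 10
max flow = 51; residual-reachable set from 6 gives S-side
cut edges (S→T): {(0,4), (2,4), (5,3), (5,4)} total cap 51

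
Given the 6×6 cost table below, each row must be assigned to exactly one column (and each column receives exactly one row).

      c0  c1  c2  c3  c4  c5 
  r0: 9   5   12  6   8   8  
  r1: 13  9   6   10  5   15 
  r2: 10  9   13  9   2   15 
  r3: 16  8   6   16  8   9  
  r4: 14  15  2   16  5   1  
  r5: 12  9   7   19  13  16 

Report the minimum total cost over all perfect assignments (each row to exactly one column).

optimal assignment: row0→col3 (cost 6), row1→col2 (cost 6), row2→col4 (cost 2), row3→col1 (cost 8), row4→col5 (cost 1), row5→col0 (cost 12)
total = 6 + 6 + 2 + 8 + 1 + 12 = 35

Minimum assignment cost: 35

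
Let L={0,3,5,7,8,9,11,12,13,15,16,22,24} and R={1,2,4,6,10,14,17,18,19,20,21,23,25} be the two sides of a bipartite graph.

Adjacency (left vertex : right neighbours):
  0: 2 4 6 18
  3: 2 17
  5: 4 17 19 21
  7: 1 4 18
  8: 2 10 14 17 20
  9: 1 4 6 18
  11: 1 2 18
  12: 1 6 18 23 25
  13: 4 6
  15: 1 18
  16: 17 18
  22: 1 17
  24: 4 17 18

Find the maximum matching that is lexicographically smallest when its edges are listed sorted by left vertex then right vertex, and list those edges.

Lex-smallest maximum matching: {(0,2), (3,17), (5,19), (7,1), (8,10), (9,4), (11,18), (12,23), (13,6)}

|M| = 9 (so the lex-smallest maximum matching has 9 edges)
process left vertices in ascending order; for each, take the smallest-labelled available neighbour that still permits 9 edges overall, or leave it unmatched if none does
lex-smallest matching: {0-2, 3-17, 5-19, 7-1, 8-10, 9-4, 11-18, 12-23, 13-6}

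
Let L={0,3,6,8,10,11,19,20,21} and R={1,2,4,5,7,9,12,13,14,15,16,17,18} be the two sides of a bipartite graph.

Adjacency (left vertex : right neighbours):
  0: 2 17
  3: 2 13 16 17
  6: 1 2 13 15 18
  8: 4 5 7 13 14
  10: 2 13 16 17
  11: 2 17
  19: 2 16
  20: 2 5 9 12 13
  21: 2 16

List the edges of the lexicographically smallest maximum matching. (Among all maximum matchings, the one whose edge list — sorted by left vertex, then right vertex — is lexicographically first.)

Lex-smallest maximum matching: {(0,2), (3,13), (6,1), (8,4), (10,16), (11,17), (20,5)}

|M| = 7 (so the lex-smallest maximum matching has 7 edges)
process left vertices in ascending order; for each, take the smallest-labelled available neighbour that still permits 7 edges overall, or leave it unmatched if none does
lex-smallest matching: {0-2, 3-13, 6-1, 8-4, 10-16, 11-17, 20-5}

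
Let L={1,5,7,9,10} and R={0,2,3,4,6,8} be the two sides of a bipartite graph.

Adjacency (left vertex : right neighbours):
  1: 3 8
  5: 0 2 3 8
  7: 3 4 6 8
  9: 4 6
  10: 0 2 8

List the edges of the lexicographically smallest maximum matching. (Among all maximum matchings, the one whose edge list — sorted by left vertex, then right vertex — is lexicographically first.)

|M| = 5 (so the lex-smallest maximum matching has 5 edges)
process left vertices in ascending order; for each, take the smallest-labelled available neighbour that still permits 5 edges overall, or leave it unmatched if none does
lex-smallest matching: {1-3, 5-0, 7-4, 9-6, 10-2}

Lex-smallest maximum matching: {(1,3), (5,0), (7,4), (9,6), (10,2)}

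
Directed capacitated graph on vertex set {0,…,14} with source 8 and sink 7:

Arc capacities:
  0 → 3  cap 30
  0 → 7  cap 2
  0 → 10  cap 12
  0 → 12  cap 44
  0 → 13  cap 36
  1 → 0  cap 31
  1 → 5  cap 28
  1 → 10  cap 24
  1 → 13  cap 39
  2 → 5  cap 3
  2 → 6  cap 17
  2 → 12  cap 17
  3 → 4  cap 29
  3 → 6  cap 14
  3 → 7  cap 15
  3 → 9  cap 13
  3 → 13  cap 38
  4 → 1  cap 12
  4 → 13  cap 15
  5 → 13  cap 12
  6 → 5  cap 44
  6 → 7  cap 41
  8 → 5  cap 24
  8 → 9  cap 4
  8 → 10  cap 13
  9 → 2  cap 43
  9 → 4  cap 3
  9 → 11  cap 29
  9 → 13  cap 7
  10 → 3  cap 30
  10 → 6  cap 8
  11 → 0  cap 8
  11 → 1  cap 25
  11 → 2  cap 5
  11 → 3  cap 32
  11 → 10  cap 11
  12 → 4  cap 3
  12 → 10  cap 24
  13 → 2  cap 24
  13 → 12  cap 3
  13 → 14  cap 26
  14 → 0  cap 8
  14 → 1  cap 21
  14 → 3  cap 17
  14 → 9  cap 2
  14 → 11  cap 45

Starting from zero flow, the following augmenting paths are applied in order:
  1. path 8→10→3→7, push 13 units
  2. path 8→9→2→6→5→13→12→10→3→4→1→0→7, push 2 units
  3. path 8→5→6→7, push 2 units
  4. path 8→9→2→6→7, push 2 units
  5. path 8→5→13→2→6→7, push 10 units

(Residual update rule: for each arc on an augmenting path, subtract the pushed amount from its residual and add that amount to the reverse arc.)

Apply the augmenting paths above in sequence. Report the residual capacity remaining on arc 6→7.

Residual capacity of (6,7): 27

after path 1 (8→10→3→7, push 13): res(6,7)=41
after path 2 (8→9→2→6→5→13→12→10→3→4→1→0→7, push 2): res(6,7)=41
after path 3 (8→5→6→7, push 2): res(6,7)=39
after path 4 (8→9→2→6→7, push 2): res(6,7)=37
after path 5 (8→5→13→2→6→7, push 10): res(6,7)=27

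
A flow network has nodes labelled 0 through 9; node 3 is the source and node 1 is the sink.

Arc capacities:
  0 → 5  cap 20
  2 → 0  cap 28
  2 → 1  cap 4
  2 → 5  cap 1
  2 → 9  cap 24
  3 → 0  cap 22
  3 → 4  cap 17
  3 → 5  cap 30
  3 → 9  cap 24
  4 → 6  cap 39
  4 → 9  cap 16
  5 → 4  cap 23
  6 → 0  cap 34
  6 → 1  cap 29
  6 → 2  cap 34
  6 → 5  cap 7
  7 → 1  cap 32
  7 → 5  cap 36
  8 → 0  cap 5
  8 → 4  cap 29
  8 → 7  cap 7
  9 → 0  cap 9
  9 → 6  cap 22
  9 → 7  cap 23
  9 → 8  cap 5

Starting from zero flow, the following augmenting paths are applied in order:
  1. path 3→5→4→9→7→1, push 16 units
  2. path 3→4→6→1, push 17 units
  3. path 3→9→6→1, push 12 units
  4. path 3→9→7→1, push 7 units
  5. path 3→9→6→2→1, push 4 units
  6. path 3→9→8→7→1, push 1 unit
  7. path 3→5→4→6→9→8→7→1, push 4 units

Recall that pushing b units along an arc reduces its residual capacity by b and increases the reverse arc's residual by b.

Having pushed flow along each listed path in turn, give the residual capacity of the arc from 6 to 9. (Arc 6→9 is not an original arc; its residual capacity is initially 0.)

after path 1 (3→5→4→9→7→1, push 16): res(6,9)=0
after path 2 (3→4→6→1, push 17): res(6,9)=0
after path 3 (3→9→6→1, push 12): res(6,9)=12
after path 4 (3→9→7→1, push 7): res(6,9)=12
after path 5 (3→9→6→2→1, push 4): res(6,9)=16
after path 6 (3→9→8→7→1, push 1): res(6,9)=16
after path 7 (3→5→4→6→9→8→7→1, push 4): res(6,9)=12

Residual capacity of (6,9): 12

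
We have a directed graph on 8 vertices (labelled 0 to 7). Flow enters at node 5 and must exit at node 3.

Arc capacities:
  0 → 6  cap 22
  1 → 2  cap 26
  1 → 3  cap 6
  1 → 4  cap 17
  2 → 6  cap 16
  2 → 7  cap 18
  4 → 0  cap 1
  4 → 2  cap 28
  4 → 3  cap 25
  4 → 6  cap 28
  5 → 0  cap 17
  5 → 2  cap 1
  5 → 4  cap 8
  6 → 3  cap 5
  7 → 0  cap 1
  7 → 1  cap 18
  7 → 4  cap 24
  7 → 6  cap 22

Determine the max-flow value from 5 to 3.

augment #1: 5→4→3 bottleneck 8, total now 8
augment #2: 5→0→6→3 bottleneck 5, total now 13
augment #3: 5→2→7→1→3 bottleneck 1, total now 14

Maximum flow value: 14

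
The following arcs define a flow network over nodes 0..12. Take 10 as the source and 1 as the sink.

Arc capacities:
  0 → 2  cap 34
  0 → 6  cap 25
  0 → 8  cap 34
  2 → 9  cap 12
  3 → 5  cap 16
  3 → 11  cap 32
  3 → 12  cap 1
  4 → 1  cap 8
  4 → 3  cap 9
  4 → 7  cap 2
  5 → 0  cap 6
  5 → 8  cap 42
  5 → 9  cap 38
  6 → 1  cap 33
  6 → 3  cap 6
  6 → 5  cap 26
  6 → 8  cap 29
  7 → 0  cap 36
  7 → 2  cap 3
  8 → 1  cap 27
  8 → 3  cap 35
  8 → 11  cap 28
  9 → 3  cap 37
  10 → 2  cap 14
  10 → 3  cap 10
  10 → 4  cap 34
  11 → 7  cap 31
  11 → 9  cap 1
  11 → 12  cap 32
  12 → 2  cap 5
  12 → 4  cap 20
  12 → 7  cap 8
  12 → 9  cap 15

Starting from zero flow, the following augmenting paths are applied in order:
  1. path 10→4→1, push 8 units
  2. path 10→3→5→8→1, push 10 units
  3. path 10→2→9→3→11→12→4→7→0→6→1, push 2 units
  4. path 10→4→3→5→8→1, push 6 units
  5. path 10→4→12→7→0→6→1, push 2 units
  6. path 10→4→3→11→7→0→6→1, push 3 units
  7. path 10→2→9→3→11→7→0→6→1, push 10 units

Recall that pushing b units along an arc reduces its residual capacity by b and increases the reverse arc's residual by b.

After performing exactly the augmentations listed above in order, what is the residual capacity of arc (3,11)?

after path 1 (10→4→1, push 8): res(3,11)=32
after path 2 (10→3→5→8→1, push 10): res(3,11)=32
after path 3 (10→2→9→3→11→12→4→7→0→6→1, push 2): res(3,11)=30
after path 4 (10→4→3→5→8→1, push 6): res(3,11)=30
after path 5 (10→4→12→7→0→6→1, push 2): res(3,11)=30
after path 6 (10→4→3→11→7→0→6→1, push 3): res(3,11)=27
after path 7 (10→2→9→3→11→7→0→6→1, push 10): res(3,11)=17

Residual capacity of (3,11): 17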